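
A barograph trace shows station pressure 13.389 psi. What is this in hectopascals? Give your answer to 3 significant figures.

923 hPa

1 psi = 68.9476 hPa, so 13.389 × 68.9476 = 923 hPa.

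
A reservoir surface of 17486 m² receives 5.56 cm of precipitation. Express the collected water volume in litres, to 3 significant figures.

972000 litres

Depth: 5.56 cm × 10 = 55.6 mm.
1 mm over 1 m² is 1 L, so volume = 55.6 × 17486 = 972221.6 L ≈ 972000 L.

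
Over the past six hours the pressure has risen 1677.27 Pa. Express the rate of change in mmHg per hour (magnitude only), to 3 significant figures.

1677.27 Pa / 6 h × 0.00750062 mmHg/Pa = 2.10 mmHg/h.

2.10 mmHg per hour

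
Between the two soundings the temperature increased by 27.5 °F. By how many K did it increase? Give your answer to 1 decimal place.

Converting a difference, only the 9/5 scale factor applies: ΔK = 27.5 × 0.5556 = 15.3 K.

15.3 K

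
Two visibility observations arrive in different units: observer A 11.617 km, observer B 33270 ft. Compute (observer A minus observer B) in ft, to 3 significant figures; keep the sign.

4840 ft

observer A: 11.617 km = 38113.52 ft.
Difference: 38113.52 − 33270.00 = 4840 ft.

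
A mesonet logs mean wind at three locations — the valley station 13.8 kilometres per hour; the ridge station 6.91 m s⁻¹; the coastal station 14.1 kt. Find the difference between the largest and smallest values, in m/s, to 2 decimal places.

the valley station: 13.8 km/h = 3.8333 m/s.
the coastal station: 14.1 kt = 7.2537 m/s.
Spread: 7.2537 − 3.8333 = 3.42 m/s.

3.42 m/s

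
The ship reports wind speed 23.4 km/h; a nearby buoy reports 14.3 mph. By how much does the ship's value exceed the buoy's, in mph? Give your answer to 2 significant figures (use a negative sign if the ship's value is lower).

the ship: 23.4 km/h = 14.5401 mph.
Difference: 14.5401 − 14.3000 = 0.24 mph.

0.24 mph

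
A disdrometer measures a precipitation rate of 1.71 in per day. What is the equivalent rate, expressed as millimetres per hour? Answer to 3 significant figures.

1.71 in/day × 25.4 mm/in × 0.0416667 day/hour = 1.81 mm/hour.

1.81 mm/hour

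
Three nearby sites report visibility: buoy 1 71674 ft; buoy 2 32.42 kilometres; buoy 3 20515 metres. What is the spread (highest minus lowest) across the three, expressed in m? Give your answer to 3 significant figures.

11900 m

buoy 1: 71674 ft = 21846.24 m.
buoy 2: 32.42 km = 32420.00 m.
Spread: 32420.00 − 20515.00 = 11900 m.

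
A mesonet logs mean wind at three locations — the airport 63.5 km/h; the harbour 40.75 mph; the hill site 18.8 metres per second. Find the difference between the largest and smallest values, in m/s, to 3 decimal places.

the airport: 63.5 km/h = 17.63889 m/s.
the harbour: 40.75 mph = 18.21688 m/s.
Spread: 18.80000 − 17.63889 = 1.161 m/s.

1.161 m/s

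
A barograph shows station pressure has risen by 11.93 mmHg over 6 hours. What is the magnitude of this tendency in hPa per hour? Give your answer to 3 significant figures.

2.65 hPa per hour

11.93 mmHg / 6 h × 1.33322 hPa/mmHg = 2.65 hPa/h.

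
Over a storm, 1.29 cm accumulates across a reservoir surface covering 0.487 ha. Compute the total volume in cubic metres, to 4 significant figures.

62.82 cubic metres

Depth: 1.29 cm × 10 = 12.9 mm.
Area: 0.487 ha = 4870 m².
1 mm over 1 m² is 1 L, so volume = 12.9 × 4870 = 62823 L = 62.82 m³.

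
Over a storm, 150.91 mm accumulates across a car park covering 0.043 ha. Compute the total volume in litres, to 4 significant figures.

Area: 0.043 ha = 430 m².
1 mm over 1 m² is 1 L, so volume = 150.91 × 430 = 64891.3 L ≈ 64890 L.

64890 litres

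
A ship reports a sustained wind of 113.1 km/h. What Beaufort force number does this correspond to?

113.1 km/h = 31.4 m/s, which is Beaufort 11 (violent storm, 28.5–32.6 m/s).

Beaufort force 11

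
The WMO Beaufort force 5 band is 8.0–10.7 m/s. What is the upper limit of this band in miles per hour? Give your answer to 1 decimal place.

23.9 mph

8.0–10.7 m/s × 2.237 = 17.9–23.9 mph.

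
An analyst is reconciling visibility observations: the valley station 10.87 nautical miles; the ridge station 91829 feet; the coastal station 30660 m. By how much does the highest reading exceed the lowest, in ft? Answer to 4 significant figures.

34540 ft

the valley station: 10.87 nmi = 66047.38 ft.
the coastal station: 30660 m = 100590.55 ft.
Spread: 100590.55 − 66047.38 = 34540 ft.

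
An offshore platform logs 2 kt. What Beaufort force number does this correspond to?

2 kt lies in the Beaufort 1 band (light air, 1–3 kt).

Beaufort force 1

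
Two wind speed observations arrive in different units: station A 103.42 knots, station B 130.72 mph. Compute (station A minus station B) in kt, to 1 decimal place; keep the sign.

-10.2 kt

station B: 130.72 mph = 113.593 kt.
Difference: 103.420 − 113.593 = -10.2 kt.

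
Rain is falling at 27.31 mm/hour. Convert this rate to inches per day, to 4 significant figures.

25.80 in/day

27.31 mm/hour × 0.0393701 in/mm × 24 hour/day = 25.80 in/day.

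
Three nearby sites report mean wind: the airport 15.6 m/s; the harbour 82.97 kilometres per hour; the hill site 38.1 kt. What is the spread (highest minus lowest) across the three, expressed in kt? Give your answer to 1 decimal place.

14.5 kt

the airport: 15.6 m/s = 30.324 kt.
the harbour: 82.97 km/h = 44.800 kt.
Spread: 44.800 − 30.324 = 14.5 kt.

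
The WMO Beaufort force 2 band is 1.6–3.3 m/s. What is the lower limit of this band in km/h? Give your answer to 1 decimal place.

5.8 km/h

1.6–3.3 m/s × 3.6 = 5.8–11.9 km/h.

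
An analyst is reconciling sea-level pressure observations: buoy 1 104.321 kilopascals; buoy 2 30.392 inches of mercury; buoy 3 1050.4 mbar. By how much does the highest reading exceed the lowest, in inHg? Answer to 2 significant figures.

buoy 1: 104.321 kPa = 30.8060 inHg.
buoy 3: 1050.4 mb = 31.0183 inHg.
Spread: 31.0183 − 30.3920 = 0.63 inHg.

0.63 inHg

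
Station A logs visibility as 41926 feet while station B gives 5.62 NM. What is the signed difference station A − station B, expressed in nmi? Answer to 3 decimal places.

1.280 nmi

station A: 41926 ft = 6.90013 nmi.
Difference: 6.90013 − 5.62000 = 1.280 nmi.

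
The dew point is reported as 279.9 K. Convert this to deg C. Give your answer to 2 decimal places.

6.75 °C

°C = 279.9 − 273.15 = 6.75 °C.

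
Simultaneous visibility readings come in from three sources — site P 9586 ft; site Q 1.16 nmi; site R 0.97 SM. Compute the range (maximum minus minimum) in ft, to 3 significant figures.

4460 ft

site Q: 1.16 nmi = 7048.29 ft.
site R: 0.97 SM = 5121.60 ft.
Spread: 9586.00 − 5121.60 = 4460 ft.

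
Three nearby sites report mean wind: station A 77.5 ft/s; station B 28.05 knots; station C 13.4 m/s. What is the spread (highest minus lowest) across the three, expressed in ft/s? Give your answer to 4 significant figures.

33.54 ft/s

station B: 28.05 kt = 47.3431 ft/s.
station C: 13.4 m/s = 43.9633 ft/s.
Spread: 77.5000 − 43.9633 = 33.54 ft/s.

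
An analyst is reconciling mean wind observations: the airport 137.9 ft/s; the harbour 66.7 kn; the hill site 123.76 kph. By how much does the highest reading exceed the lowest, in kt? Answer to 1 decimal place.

the airport: 137.9 ft/s = 81.704 kt.
the hill site: 123.76 km/h = 66.825 kt.
Spread: 81.704 − 66.700 = 15.0 kt.

15.0 kt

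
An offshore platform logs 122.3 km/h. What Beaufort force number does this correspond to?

122.3 km/h = 34.0 m/s, which is Beaufort 12 (hurricane force, ≥32.7 m/s).

Beaufort force 12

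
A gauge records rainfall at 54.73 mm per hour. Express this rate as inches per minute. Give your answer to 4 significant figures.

0.03591 in/minute

54.73 mm/hour × 0.0393701 in/mm × 0.0166667 hour/minute = 0.03591 in/minute.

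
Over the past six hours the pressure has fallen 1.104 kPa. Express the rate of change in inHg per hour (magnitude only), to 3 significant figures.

0.0543 inHg per hour

1.104 kPa / 6 h × 0.2953 inHg/kPa = 0.0543 inHg/h.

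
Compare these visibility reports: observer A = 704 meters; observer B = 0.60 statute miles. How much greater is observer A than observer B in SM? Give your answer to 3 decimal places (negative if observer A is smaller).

observer A: 704 m = 0.43745 SM.
Difference: 0.43745 − 0.60000 = -0.163 SM.

-0.163 SM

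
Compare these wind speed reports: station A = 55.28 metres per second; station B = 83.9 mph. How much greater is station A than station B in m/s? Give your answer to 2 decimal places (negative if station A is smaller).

17.77 m/s

station B: 83.9 mph = 37.5067 m/s.
Difference: 55.2800 − 37.5067 = 17.77 m/s.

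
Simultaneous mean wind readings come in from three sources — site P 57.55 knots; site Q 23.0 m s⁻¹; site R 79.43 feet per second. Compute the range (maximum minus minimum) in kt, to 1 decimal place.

site Q: 23.0 m/s = 44.708 kt.
site R: 79.43 ft/s = 47.061 kt.
Spread: 57.550 − 44.708 = 12.8 kt.

12.8 kt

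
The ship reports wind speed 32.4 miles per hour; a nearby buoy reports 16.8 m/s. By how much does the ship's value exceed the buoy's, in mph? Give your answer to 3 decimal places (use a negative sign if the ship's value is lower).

the buoy: 16.8 m/s = 37.58053 mph.
Difference: 32.40000 − 37.58053 = -5.181 mph.

-5.181 mph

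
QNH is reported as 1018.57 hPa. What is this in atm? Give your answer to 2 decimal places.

1 hPa = 0.000986923 atm, so 1018.57 × 0.000986923 = 1.01 atm.

1.01 atm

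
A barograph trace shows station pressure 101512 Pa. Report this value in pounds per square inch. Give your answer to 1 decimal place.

14.7 psi

1 Pa = 0.000145038 psi, so 101512 × 0.000145038 = 14.7 psi.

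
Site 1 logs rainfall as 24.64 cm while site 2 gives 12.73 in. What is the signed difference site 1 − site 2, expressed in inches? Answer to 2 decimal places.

site 1: 24.64 cm = 9.7008 in.
Difference: 9.7008 − 12.7300 = -3.03 in.

-3.03 in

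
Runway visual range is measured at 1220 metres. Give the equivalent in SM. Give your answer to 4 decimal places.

1 m = 0.000621371 SM, so 1220 × 0.000621371 = 0.7581 SM.

0.7581 SM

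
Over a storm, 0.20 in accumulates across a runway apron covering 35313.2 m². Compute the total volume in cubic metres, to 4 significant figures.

179.4 cubic metres

Depth: 0.20 in × 25.4 = 5.08 mm.
1 mm over 1 m² is 1 L, so volume = 5.08 × 35313.2 = 179391.06 L = 179.4 m³.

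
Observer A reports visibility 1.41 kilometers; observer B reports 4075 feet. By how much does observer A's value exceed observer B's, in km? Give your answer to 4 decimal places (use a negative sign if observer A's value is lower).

0.1679 km

observer B: 4075 ft = 1.242060 km.
Difference: 1.410000 − 1.242060 = 0.1679 km.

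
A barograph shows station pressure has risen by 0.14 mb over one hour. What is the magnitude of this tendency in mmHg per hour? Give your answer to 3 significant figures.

0.105 mmHg per hour

0.14 mb / 1 h × 0.750062 mmHg/mb = 0.105 mmHg/h.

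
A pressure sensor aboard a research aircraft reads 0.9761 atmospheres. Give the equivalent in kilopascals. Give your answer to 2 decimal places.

1 atm = 101.325 kPa, so 0.9761 × 101.325 = 98.90 kPa.

98.90 kPa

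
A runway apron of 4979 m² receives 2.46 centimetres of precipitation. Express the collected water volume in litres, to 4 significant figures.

Depth: 2.46 cm × 10 = 24.6 mm.
1 mm over 1 m² is 1 L, so volume = 24.6 × 4979 = 122483.4 L ≈ 122500 L.

122500 litres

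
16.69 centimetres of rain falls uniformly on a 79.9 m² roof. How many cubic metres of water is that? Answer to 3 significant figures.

Depth: 16.69 cm × 10 = 166.9 mm.
1 mm over 1 m² is 1 L, so volume = 166.9 × 79.9 = 13335.31 L = 13.3 m³.

13.3 cubic metres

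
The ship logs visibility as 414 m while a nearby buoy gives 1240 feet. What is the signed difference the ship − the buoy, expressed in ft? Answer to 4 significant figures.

118.3 ft

the ship: 414 m = 1358.268 ft.
Difference: 1358.268 − 1240.000 = 118.3 ft.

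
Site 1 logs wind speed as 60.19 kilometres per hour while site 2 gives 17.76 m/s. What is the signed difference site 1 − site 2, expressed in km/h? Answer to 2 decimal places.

-3.75 km/h

site 2: 17.76 m/s = 63.9360 km/h.
Difference: 60.1900 − 63.9360 = -3.75 km/h.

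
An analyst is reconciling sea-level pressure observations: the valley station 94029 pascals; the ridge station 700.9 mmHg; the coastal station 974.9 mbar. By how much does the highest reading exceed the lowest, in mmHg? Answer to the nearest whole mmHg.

the valley station: 94029 Pa = 705.28 mmHg.
the coastal station: 974.9 mb = 731.24 mmHg.
Spread: 731.24 − 700.90 = 30 mmHg.

30 mmHg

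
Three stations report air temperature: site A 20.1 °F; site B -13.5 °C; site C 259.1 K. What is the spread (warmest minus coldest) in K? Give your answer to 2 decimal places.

7.44 K

site A: 20.1 °F = -6.611 °C.
site C: 259.1 K = -14.050 °C.
Spread: (-6.611) − (-14.050) = 7.439 °C.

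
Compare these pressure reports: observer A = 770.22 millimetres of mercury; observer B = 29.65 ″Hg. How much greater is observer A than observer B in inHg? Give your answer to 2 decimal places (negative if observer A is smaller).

observer A: 770.22 mmHg = 30.3236 inHg.
Difference: 30.3236 − 29.6500 = 0.67 inHg.

0.67 inHg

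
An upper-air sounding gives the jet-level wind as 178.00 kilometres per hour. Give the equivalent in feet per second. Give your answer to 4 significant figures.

162.2 ft/s

1 km/h = 0.911344 ft/s, so 178.00 × 0.911344 = 162.2 ft/s.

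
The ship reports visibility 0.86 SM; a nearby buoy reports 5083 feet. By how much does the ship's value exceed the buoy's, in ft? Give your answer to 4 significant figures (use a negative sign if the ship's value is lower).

the ship: 0.86 SM = 4540.800 ft.
Difference: 4540.800 − 5083.000 = -542.2 ft.

-542.2 ft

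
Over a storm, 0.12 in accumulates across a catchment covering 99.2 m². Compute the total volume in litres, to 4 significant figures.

302.4 litres

Depth: 0.12 in × 25.4 = 3.048 mm.
1 mm over 1 m² is 1 L, so volume = 3.048 × 99.2 = 302.3616 L ≈ 302.4 L.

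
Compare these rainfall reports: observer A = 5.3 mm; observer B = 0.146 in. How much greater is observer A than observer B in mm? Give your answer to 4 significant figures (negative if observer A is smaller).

1.592 mm

observer B: 0.146 in = 3.70840 mm.
Difference: 5.30000 − 3.70840 = 1.592 mm.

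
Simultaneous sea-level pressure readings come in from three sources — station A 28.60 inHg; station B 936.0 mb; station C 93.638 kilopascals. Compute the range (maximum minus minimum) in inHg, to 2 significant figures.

0.96 inHg

station B: 936.0 mb = 27.6401 inHg.
station C: 93.638 kPa = 27.6513 inHg.
Spread: 28.6000 − 27.6401 = 0.96 inHg.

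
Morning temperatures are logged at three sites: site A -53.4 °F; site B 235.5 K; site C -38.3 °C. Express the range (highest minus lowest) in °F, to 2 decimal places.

17.63 °F

site A: -53.4 °F = -47.444 °C.
site B: 235.5 K = -37.650 °C.
Spread: (-37.650) − (-47.444) = 9.794 °C = 17.63 °F.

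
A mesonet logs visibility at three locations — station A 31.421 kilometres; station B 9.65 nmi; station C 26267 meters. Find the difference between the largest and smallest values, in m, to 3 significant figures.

13500 m

station A: 31.421 km = 31421.00 m.
station B: 9.65 nmi = 17871.80 m.
Spread: 31421.00 − 17871.80 = 13500 m.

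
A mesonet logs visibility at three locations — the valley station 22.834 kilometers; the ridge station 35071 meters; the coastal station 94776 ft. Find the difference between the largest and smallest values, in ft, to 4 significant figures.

40150 ft

the valley station: 22.834 km = 74914.70 ft.
the ridge station: 35071 m = 115062.34 ft.
Spread: 115062.34 − 74914.70 = 40150 ft.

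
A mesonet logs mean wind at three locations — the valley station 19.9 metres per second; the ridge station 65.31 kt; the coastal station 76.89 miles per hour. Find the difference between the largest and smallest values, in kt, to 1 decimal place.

28.1 kt

the valley station: 19.9 m/s = 38.683 kt.
the coastal station: 76.89 mph = 66.816 kt.
Spread: 66.816 − 38.683 = 28.1 kt.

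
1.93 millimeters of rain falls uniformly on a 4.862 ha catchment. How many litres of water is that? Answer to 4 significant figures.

Area: 4.862 ha = 48620 m².
1 mm over 1 m² is 1 L, so volume = 1.93 × 48620 = 93836.6 L ≈ 93840 L.

93840 litres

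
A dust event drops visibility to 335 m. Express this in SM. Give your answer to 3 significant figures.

1 m = 0.000621371 SM, so 335 × 0.000621371 = 0.208 SM.

0.208 SM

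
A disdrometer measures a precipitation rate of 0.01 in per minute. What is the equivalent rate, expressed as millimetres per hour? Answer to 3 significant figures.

15.2 mm/hour

0.01 in/minute × 25.4 mm/in × 60 minute/hour = 15.2 mm/hour.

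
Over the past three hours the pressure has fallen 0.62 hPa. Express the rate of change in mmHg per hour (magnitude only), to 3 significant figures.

0.155 mmHg per hour

0.62 hPa / 3 h × 0.750062 mmHg/hPa = 0.155 mmHg/h.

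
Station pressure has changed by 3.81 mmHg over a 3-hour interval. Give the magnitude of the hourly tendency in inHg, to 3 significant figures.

3.81 mmHg / 3 h × 0.0393701 inHg/mmHg = 0.0500 inHg/h.

0.0500 inHg per hour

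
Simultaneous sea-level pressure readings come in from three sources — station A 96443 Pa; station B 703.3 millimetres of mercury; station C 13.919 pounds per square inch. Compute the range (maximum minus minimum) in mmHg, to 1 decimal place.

station A: 96443 Pa = 723.382 mmHg.
station C: 13.919 psi = 719.820 mmHg.
Spread: 723.382 − 703.300 = 20.1 mmHg.

20.1 mmHg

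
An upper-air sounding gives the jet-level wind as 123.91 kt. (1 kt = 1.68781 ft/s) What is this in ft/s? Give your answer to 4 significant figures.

1 kt = 1.68781 ft/s, so 123.91 × 1.68781 = 209.1 ft/s.

209.1 ft/s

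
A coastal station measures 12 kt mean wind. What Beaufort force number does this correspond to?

12 kt lies in the Beaufort 4 band (moderate breeze, 11–16 kt).

Beaufort force 4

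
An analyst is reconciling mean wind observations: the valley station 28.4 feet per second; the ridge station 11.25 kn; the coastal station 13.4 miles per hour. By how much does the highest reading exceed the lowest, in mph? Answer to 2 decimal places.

6.42 mph

the valley station: 28.4 ft/s = 19.3636 mph.
the ridge station: 11.25 kt = 12.9463 mph.
Spread: 19.3636 − 12.9463 = 6.42 mph.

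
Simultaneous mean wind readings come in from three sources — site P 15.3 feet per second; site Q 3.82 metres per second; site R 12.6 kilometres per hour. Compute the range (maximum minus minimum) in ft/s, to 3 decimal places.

site Q: 3.82 m/s = 12.53281 ft/s.
site R: 12.6 km/h = 11.48294 ft/s.
Spread: 15.30000 − 11.48294 = 3.817 ft/s.

3.817 ft/s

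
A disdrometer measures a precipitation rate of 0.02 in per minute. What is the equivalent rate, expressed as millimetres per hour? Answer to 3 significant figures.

0.02 in/minute × 25.4 mm/in × 60 minute/hour = 30.5 mm/hour.

30.5 mm/hour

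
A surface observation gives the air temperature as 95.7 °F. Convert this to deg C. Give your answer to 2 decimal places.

°C = (°F − 32) × 5/9 = (95.7 − 32) / 1.8 = 35.39 °C.

35.39 °C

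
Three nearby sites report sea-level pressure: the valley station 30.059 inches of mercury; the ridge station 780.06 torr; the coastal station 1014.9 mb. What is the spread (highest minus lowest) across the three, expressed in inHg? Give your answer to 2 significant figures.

the ridge station: 780.06 mmHg = 30.7110 inHg.
the coastal station: 1014.9 mb = 29.9700 inHg.
Spread: 30.7110 − 29.9700 = 0.74 inHg.

0.74 inHg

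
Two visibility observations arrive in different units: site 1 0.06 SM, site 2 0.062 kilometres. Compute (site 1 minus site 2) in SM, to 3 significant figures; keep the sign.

site 2: 0.062 km = 0.038525 SM.
Difference: 0.060000 − 0.038525 = 0.0215 SM.

0.0215 SM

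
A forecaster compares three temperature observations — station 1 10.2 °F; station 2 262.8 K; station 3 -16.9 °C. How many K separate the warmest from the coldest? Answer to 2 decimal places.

6.55 K

station 1: 10.2 °F = -12.111 °C.
station 2: 262.8 K = -10.350 °C.
Spread: (-10.350) − (-16.900) = 6.550 °C.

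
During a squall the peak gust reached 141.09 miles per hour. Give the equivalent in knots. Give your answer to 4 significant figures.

122.6 kt

1 mph = 0.868976 kt, so 141.09 × 0.868976 = 122.6 kt.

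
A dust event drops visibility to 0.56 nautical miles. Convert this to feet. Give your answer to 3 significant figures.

1 nmi = 6076.12 ft, so 0.56 × 6076.12 = 3400 ft.

3400 ft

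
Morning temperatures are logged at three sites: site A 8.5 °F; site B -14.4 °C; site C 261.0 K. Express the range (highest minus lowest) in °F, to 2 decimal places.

site A: 8.5 °F = -13.056 °C.
site C: 261.0 K = -12.150 °C.
Spread: (-12.150) − (-14.400) = 2.250 °C = 4.05 °F.

4.05 °F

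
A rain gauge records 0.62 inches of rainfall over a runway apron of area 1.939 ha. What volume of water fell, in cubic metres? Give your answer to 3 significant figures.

Depth: 0.62 in × 25.4 = 15.748 mm.
Area: 1.939 ha = 19390 m².
1 mm over 1 m² is 1 L, so volume = 15.748 × 19390 = 305353.72 L = 305 m³.

305 cubic metres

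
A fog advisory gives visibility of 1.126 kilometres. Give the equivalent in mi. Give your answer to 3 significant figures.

0.700 SM

1 km = 0.621371 SM, so 1.126 × 0.621371 = 0.700 SM.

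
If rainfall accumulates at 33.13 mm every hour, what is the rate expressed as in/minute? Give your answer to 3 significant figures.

33.13 mm/hour × 0.0393701 in/mm × 0.0166667 hour/minute = 0.0217 in/minute.

0.0217 in/minute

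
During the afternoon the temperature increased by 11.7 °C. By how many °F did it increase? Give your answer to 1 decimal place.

21.1 °F

Converting a difference, only the 9/5 scale factor applies: Δ°F = 11.7 × 1.8 = 21.1 °F.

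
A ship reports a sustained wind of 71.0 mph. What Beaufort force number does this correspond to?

71.0 mph = 31.7 m/s, which is Beaufort 11 (violent storm, 28.5–32.6 m/s).

Beaufort force 11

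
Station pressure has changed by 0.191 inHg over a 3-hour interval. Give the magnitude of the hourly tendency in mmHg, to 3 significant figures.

1.62 mmHg per hour

0.191 inHg / 3 h × 25.4 mmHg/inHg = 1.62 mmHg/h.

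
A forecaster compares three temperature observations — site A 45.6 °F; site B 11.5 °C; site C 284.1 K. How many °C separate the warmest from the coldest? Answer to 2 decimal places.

3.94 °C

site A: 45.6 °F = 7.556 °C.
site C: 284.1 K = 10.950 °C.
Spread: 11.500 − 7.556 = 3.944 °C.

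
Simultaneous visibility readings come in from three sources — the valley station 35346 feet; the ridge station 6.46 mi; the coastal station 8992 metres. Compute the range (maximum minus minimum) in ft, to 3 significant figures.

the ridge station: 6.46 SM = 34108.80 ft.
the coastal station: 8992 m = 29501.31 ft.
Spread: 35346.00 − 29501.31 = 5840 ft.

5840 ft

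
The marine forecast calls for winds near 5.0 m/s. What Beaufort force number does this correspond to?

5.0 m/s lies in the Beaufort 3 band (gentle breeze, 3.4–5.4 m/s).

Beaufort force 3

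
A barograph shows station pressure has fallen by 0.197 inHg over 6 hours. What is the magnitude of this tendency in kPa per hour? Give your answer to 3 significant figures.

0.111 kPa per hour

0.197 inHg / 6 h × 3.38639 kPa/inHg = 0.111 kPa/h.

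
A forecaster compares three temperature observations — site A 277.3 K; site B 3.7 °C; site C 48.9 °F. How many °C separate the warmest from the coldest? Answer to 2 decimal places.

5.69 °C

site A: 277.3 K = 4.150 °C.
site C: 48.9 °F = 9.389 °C.
Spread: 9.389 − 3.700 = 5.689 °C.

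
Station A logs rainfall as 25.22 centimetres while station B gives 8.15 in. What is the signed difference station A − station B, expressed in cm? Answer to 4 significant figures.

station B: 8.15 in = 20.70100 cm.
Difference: 25.22000 − 20.70100 = 4.519 cm.

4.519 cm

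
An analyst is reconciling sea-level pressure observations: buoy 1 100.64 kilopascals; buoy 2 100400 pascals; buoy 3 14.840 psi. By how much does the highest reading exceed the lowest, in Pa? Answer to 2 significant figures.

buoy 1: 100.64 kPa = 100640.00 Pa.
buoy 3: 14.840 psi = 102318.20 Pa.
Spread: 102318.20 − 100400.00 = 1900 Pa.

1900 Pa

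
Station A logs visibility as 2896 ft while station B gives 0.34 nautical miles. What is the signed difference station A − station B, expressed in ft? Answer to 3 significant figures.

station B: 0.34 nmi = 2065.88 ft.
Difference: 2896.00 − 2065.88 = 830 ft.

830 ft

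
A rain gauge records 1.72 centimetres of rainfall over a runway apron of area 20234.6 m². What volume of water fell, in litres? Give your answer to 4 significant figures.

348000 litres

Depth: 1.72 cm × 10 = 17.2 mm.
1 mm over 1 m² is 1 L, so volume = 17.2 × 20234.6 = 348035.12 L ≈ 348000 L.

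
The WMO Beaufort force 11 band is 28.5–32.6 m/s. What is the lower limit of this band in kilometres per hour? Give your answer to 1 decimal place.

28.5–32.6 m/s × 3.6 = 102.6–117.4 km/h.

102.6 km/h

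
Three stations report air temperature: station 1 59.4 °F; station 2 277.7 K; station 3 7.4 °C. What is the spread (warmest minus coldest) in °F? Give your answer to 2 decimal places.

station 1: 59.4 °F = 15.222 °C.
station 2: 277.7 K = 4.550 °C.
Spread: 15.222 − 4.550 = 10.672 °C = 19.21 °F.

19.21 °F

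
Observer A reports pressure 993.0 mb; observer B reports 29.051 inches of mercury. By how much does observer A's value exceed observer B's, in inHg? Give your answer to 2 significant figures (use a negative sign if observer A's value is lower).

observer A: 993.0 mb = 29.3233 inHg.
Difference: 29.3233 − 29.0510 = 0.27 inHg.

0.27 inHg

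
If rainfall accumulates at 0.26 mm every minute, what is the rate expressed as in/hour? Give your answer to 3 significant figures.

0.26 mm/minute × 0.0393701 in/mm × 60 minute/hour = 0.614 in/hour.

0.614 in/hour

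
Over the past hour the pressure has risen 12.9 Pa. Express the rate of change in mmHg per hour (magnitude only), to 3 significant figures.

0.0968 mmHg per hour

12.9 Pa / 1 h × 0.00750062 mmHg/Pa = 0.0968 mmHg/h.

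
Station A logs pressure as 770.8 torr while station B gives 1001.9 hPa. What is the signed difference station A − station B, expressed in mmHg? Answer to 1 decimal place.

station B: 1001.9 hPa = 751.487 mmHg.
Difference: 770.800 − 751.487 = 19.3 mmHg.

19.3 mmHg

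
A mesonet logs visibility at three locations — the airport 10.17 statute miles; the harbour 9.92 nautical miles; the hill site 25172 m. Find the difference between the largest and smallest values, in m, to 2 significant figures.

the airport: 10.17 SM = 16367.03 m.
the harbour: 9.92 nmi = 18371.84 m.
Spread: 25172.00 − 16367.03 = 8800 m.

8800 m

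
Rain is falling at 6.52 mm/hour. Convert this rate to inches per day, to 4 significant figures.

6.52 mm/hour × 0.0393701 in/mm × 24 hour/day = 6.161 in/day.

6.161 in/day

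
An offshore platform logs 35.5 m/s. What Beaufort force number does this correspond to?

Beaufort force 12

35.5 m/s lies in the Beaufort 12 band (hurricane force, ≥32.7 m/s).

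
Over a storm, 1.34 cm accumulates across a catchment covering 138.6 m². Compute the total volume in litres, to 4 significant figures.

1857 litres

Depth: 1.34 cm × 10 = 13.4 mm.
1 mm over 1 m² is 1 L, so volume = 13.4 × 138.6 = 1857.24 L ≈ 1857 L.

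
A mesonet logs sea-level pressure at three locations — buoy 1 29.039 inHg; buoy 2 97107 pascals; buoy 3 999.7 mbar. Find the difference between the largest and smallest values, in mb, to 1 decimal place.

28.6 mb

buoy 1: 29.039 inHg = 983.374 mb.
buoy 2: 97107 Pa = 971.070 mb.
Spread: 999.700 − 971.070 = 28.6 mb.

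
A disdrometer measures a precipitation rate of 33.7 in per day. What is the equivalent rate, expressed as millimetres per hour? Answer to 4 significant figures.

33.7 in/day × 25.4 mm/in × 0.0416667 day/hour = 35.67 mm/hour.

35.67 mm/hour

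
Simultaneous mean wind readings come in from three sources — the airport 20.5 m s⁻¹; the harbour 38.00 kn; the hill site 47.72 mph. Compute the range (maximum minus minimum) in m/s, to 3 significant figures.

1.78 m/s

the harbour: 38.00 kt = 19.5489 m/s.
the hill site: 47.72 mph = 21.3327 m/s.
Spread: 21.3327 − 19.5489 = 1.78 m/s.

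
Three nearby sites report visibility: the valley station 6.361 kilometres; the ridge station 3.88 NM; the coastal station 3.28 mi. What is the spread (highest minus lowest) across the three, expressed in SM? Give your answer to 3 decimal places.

the valley station: 6.361 km = 3.95254 SM.
the ridge station: 3.88 nmi = 4.46502 SM.
Spread: 4.46502 − 3.28000 = 1.185 SM.

1.185 SM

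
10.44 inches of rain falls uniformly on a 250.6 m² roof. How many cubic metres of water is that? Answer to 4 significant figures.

66.45 cubic metres

Depth: 10.44 in × 25.4 = 265.176 mm.
1 mm over 1 m² is 1 L, so volume = 265.176 × 250.6 = 66453.106 L = 66.45 m³.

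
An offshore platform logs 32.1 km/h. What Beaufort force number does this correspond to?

32.1 km/h = 8.9 m/s, which is Beaufort 5 (fresh breeze, 8.0–10.7 m/s).

Beaufort force 5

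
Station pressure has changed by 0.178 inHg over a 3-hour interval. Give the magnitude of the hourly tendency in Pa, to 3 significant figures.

0.178 inHg / 3 h × 3386.39 Pa/inHg = 201 Pa/h.

201 Pa per hour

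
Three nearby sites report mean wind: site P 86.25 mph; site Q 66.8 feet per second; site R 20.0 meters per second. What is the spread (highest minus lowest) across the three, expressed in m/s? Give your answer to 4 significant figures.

site P: 86.25 mph = 38.5572 m/s.
site Q: 66.8 ft/s = 20.3606 m/s.
Spread: 38.5572 − 20.0000 = 18.56 m/s.

18.56 m/s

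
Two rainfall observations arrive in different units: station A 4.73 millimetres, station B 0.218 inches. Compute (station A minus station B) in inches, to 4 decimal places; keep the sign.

station A: 4.73 mm = 0.186220 in.
Difference: 0.186220 − 0.218000 = -0.0318 in.

-0.0318 in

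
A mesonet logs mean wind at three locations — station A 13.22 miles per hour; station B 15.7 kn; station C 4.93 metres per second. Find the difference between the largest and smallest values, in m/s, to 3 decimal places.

3.147 m/s

station A: 13.22 mph = 5.90987 m/s.
station B: 15.7 kt = 8.07678 m/s.
Spread: 8.07678 − 4.93000 = 3.147 m/s.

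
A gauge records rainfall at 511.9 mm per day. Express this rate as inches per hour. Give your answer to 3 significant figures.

511.9 mm/day × 0.0393701 in/mm × 0.0416667 day/hour = 0.840 in/hour.

0.840 in/hour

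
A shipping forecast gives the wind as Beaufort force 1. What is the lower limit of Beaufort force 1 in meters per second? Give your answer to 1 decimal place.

Beaufort 1 (light air) spans 0.3–1.5 m/s.

0.3 m/s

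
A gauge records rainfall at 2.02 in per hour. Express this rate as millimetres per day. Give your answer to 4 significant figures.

2.02 in/hour × 25.4 mm/in × 24 hour/day = 1231 mm/day.

1231 mm/day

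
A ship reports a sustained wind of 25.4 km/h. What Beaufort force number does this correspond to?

Beaufort force 4

25.4 km/h = 7.1 m/s, which is Beaufort 4 (moderate breeze, 5.5–7.9 m/s).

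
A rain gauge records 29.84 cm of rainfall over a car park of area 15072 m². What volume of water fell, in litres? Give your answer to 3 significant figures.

Depth: 29.84 cm × 10 = 298.4 mm.
1 mm over 1 m² is 1 L, so volume = 298.4 × 15072 = 4497484.8 L ≈ 4500000 L.

4500000 litres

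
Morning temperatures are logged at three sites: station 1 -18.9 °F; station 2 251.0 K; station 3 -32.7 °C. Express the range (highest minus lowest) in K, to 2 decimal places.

10.55 K

station 1: -18.9 °F = -28.278 °C.
station 2: 251.0 K = -22.150 °C.
Spread: (-22.150) − (-32.700) = 10.550 °C.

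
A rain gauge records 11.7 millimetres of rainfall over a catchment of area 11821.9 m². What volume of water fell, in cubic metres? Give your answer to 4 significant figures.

138.3 cubic metres

1 mm over 1 m² is 1 L, so volume = 11.7 × 11821.9 = 138316.23 L = 138.3 m³.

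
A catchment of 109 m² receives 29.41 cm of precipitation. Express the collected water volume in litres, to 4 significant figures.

Depth: 29.41 cm × 10 = 294.1 mm.
1 mm over 1 m² is 1 L, so volume = 294.1 × 109 = 32056.9 L ≈ 32060 L.

32060 litres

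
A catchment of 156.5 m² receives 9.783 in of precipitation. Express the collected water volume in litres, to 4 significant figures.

Depth: 9.783 in × 25.4 = 248.4882 mm.
1 mm over 1 m² is 1 L, so volume = 248.4882 × 156.5 = 38888.403 L ≈ 38890 L.

38890 litres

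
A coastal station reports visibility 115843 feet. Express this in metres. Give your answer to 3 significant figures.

35300 m

1 ft = 0.3048 m, so 115843 × 0.3048 = 35300 m.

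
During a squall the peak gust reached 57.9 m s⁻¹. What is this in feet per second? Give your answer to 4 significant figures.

190.0 ft/s

1 m/s = 3.28084 ft/s, so 57.9 × 3.28084 = 190.0 ft/s.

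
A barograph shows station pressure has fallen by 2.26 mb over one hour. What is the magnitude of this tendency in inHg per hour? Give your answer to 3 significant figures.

0.0667 inHg per hour

2.26 mb / 1 h × 0.02953 inHg/mb = 0.0667 inHg/h.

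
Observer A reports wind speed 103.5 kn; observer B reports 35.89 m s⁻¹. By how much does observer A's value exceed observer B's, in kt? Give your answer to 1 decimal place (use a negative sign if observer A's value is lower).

observer B: 35.89 m/s = 69.765 kt.
Difference: 103.500 − 69.765 = 33.7 kt.

33.7 kt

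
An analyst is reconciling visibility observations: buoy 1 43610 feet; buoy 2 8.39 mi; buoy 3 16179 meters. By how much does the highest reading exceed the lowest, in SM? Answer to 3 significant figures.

buoy 1: 43610 ft = 8.2595 SM.
buoy 3: 16179 m = 10.0532 SM.
Spread: 10.0532 − 8.2595 = 1.79 SM.

1.79 SM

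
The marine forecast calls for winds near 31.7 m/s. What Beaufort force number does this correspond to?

31.7 m/s lies in the Beaufort 11 band (violent storm, 28.5–32.6 m/s).

Beaufort force 11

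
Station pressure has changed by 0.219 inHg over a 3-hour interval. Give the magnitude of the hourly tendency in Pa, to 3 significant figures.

0.219 inHg / 3 h × 3386.39 Pa/inHg = 247 Pa/h.

247 Pa per hour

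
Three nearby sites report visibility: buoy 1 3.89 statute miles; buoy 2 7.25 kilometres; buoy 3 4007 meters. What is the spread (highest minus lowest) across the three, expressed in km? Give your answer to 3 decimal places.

buoy 1: 3.89 SM = 6.26035 km.
buoy 3: 4007 m = 4.00700 km.
Spread: 7.25000 − 4.00700 = 3.243 km.

3.243 km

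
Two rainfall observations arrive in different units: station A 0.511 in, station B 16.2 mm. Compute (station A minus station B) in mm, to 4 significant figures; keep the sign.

-3.221 mm

station A: 0.511 in = 12.97940 mm.
Difference: 12.97940 − 16.20000 = -3.221 mm.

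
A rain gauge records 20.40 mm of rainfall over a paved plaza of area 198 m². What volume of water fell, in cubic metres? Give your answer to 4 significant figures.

1 mm over 1 m² is 1 L, so volume = 20.4 × 198 = 4039.2 L = 4.039 m³.

4.039 cubic metres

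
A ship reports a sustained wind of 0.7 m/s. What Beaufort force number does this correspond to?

0.7 m/s lies in the Beaufort 1 band (light air, 0.3–1.5 m/s).

Beaufort force 1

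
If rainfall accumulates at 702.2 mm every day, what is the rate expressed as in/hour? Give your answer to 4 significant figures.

702.2 mm/day × 0.0393701 in/mm × 0.0416667 day/hour = 1.152 in/hour.

1.152 in/hour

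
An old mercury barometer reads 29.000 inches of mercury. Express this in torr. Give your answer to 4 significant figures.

1 inHg = 25.4 mmHg, so 29.000 × 25.4 = 736.6 mmHg.

736.6 mmHg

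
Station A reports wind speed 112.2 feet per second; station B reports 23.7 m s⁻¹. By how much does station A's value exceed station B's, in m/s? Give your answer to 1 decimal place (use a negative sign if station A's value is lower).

10.5 m/s

station A: 112.2 ft/s = 34.199 m/s.
Difference: 34.199 − 23.700 = 10.5 m/s.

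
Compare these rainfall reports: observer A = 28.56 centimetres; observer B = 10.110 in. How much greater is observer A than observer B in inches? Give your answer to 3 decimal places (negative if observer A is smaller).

1.134 in

observer A: 28.56 cm = 11.24409 in.
Difference: 11.24409 − 10.11000 = 1.134 in.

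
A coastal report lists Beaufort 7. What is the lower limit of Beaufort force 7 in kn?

Beaufort 7 (near gale) spans 28–33 knots.

28 kt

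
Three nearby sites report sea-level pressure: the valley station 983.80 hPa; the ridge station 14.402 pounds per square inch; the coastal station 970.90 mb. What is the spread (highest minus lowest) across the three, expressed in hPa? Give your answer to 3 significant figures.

the ridge station: 14.402 psi = 992.983 hPa.
the coastal station: 970.90 mb = 970.900 hPa.
Spread: 992.983 − 970.900 = 22.1 hPa.

22.1 hPa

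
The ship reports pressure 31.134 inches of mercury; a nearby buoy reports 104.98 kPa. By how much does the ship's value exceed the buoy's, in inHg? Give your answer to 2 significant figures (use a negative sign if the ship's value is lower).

the buoy: 104.98 kPa = 31.0006 inHg.
Difference: 31.1340 − 31.0006 = 0.13 inHg.

0.13 inHg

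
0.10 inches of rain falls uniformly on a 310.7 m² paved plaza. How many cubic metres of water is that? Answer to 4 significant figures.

0.7892 cubic metres

Depth: 0.10 in × 25.4 = 2.54 mm.
1 mm over 1 m² is 1 L, so volume = 2.54 × 310.7 = 789.178 L = 0.7892 m³.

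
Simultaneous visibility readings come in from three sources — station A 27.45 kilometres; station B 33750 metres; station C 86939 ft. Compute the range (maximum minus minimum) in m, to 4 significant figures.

7251 m

station A: 27.45 km = 27450.00 m.
station C: 86939 ft = 26499.01 m.
Spread: 33750.00 − 26499.01 = 7251 m.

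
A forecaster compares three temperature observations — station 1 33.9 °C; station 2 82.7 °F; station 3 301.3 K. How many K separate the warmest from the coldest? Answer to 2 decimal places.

5.75 K

station 2: 82.7 °F = 28.167 °C.
station 3: 301.3 K = 28.150 °C.
Spread: 33.900 − 28.150 = 5.750 °C.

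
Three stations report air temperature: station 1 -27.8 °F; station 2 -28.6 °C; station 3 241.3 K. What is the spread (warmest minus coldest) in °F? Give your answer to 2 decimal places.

station 1: -27.8 °F = -33.222 °C.
station 3: 241.3 K = -31.850 °C.
Spread: (-28.600) − (-33.222) = 4.622 °C = 8.32 °F.

8.32 °F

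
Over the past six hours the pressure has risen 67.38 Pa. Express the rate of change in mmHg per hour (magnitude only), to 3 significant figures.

0.0842 mmHg per hour

67.38 Pa / 6 h × 0.00750062 mmHg/Pa = 0.0842 mmHg/h.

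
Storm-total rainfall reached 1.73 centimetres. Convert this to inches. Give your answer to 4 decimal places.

1 cm = 0.393701 in, so 1.73 × 0.393701 = 0.6811 in.

0.6811 in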